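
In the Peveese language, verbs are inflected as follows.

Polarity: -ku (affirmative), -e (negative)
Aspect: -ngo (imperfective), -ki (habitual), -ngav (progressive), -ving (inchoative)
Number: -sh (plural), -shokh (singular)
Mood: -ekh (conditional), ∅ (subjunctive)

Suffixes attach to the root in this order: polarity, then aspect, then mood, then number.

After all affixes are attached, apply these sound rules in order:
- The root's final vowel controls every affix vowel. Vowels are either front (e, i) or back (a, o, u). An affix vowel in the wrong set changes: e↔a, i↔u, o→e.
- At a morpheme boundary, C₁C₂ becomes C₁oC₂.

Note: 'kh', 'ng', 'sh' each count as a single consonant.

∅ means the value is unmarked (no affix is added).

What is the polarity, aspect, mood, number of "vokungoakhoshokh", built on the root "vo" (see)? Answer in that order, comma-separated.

Segment: vo-ku-ngo-ekh-shokh.
polarity: -ku → affirmative.
aspect: -ngo → imperfective.
mood: -ekh → conditional.
number: -shokh → singular.

affirmative, imperfective, conditional, singular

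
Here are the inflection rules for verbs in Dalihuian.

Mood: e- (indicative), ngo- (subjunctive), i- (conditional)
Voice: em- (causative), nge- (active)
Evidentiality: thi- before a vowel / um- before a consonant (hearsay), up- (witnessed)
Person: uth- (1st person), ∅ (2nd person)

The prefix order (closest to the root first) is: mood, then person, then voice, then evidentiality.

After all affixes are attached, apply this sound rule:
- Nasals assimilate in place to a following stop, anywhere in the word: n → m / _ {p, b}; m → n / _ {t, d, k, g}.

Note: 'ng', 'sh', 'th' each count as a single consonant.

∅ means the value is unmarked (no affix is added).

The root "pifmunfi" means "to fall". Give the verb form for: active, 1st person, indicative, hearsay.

Attach mood indicative e- → epifmunfi.
Attach person 1st person uth- → uthepifmunfi.
Attach voice active nge- → ngeuthepifmunfi.
Attach evidentiality hearsay um- (before consonant 'ng') → umngeuthepifmunfi.
Nasal assimilation: no change.

umngeuthepifmunfi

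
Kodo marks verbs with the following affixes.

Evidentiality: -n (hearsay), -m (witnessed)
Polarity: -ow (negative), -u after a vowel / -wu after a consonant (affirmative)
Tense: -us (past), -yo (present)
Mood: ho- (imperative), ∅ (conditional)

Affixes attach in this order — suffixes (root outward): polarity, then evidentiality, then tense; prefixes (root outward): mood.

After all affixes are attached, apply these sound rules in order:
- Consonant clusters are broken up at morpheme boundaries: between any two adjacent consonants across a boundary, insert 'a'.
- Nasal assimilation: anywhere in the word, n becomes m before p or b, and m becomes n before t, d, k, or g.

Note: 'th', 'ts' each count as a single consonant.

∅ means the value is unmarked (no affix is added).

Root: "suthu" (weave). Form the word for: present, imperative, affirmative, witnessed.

hosuthuumayo

Attach polarity affirmative -u (after vowel 'u') → suthuu.
Attach evidentiality witnessed -m → suthuum.
Attach tense present -yo → suthuumyo.
Attach mood imperative ho- → hosuthuumyo.
Apply epenthesis: hosuthuumyo → hosuthuumayo.
Nasal assimilation: no change.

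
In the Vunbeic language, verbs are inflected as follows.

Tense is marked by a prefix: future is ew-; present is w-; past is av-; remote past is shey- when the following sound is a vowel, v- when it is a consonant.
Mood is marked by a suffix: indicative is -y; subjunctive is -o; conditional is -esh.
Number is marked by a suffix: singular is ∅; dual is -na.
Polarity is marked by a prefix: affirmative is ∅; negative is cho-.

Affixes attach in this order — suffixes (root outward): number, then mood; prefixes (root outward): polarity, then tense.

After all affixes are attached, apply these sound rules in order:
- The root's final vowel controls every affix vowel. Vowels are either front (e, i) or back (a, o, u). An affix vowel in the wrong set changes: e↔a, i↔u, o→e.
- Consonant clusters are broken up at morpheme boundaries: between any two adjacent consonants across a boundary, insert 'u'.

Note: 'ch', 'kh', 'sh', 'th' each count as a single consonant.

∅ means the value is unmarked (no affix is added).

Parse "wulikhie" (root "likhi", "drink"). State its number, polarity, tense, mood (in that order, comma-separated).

singular, affirmative, present, subjunctive

Segment: w-likhi-o.
number: ∅ → singular.
polarity: ∅ → affirmative.
tense: w- → present.
mood: -o → subjunctive.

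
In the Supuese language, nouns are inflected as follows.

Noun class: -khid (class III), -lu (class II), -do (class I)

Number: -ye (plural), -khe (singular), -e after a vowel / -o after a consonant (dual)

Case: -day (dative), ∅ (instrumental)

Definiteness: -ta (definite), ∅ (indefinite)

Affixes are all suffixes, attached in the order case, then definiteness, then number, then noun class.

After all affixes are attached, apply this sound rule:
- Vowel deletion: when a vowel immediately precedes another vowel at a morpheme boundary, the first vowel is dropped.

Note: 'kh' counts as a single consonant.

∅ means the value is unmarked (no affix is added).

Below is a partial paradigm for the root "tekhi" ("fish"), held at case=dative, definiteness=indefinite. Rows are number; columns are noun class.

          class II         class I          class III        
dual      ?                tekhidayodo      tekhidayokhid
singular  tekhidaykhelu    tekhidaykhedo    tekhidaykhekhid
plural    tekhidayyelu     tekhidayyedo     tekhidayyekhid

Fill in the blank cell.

Attach case dative -day → tekhiday.
definiteness = indefinite: zero marking, form stays tekhiday.
Attach number dual -o (after consonant 'y') → tekhidayo.
Attach noun class class II -lu → tekhidayolu.
Vowel deletion: no change.

tekhidayolu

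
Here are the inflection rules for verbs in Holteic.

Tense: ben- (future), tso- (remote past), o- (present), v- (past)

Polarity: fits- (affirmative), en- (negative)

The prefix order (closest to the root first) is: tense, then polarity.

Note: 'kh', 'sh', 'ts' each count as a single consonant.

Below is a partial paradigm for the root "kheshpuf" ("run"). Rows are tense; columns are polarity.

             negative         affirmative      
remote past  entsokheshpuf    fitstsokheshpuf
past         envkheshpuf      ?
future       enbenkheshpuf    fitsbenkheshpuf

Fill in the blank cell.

Attach tense past v- → vkheshpuf.
Attach polarity affirmative fits- → fitsvkheshpuf.

fitsvkheshpuf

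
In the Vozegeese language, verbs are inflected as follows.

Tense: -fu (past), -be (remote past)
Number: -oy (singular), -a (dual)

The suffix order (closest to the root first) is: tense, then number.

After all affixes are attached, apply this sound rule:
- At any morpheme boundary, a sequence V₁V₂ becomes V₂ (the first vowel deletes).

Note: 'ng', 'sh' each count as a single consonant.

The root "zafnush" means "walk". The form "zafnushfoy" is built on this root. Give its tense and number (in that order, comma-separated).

past, singular

Segment: zafnush-fu-oy.
tense: -fu → past.
number: -oy → singular.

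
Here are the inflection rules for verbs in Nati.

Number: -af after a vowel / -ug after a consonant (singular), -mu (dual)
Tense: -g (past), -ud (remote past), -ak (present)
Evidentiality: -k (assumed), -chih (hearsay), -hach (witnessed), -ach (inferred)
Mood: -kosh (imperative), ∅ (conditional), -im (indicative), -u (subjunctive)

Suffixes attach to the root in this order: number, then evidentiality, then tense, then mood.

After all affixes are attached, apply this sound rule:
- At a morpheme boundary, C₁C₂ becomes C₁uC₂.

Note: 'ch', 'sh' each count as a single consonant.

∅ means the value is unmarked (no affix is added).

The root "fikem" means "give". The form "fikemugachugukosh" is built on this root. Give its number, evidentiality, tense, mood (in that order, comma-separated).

singular, inferred, past, imperative

Segment: fikem-ug-ach-g-kosh.
number: -af/ug → singular.
evidentiality: -ach → inferred.
tense: -g → past.
mood: -kosh → imperative.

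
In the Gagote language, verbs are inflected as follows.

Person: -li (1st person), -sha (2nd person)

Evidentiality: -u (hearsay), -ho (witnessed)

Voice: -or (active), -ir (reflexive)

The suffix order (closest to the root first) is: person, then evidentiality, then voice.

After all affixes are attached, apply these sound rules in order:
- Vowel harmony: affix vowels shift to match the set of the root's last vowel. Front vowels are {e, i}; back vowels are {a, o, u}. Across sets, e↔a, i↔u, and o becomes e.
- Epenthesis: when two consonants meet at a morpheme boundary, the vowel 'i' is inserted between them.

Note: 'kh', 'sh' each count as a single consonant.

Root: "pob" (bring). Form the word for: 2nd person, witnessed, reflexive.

Attach person 2nd person -sha → pobsha.
Attach evidentiality witnessed -ho → pobshaho.
Attach voice reflexive -ir → pobshahoir.
Apply vowel harmony: pobshahoir → pobshahour.
Apply epenthesis: pobshahour → pobishahour.

pobishahour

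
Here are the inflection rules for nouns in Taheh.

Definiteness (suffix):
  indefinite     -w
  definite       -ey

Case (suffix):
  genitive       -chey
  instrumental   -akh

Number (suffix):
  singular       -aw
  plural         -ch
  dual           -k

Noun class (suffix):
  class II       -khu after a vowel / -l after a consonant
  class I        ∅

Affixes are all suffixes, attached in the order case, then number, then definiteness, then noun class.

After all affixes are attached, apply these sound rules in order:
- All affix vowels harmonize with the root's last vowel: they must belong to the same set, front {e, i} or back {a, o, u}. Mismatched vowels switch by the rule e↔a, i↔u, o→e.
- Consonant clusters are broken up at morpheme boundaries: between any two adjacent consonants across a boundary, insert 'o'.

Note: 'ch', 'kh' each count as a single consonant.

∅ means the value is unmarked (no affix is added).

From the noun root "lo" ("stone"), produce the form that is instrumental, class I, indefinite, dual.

loakhokow

Attach case instrumental -akh → loakh.
Attach number dual -k → loakhk.
Attach definiteness indefinite -w → loakhkw.
noun class = class I: zero marking, form stays loakhkw.
Vowel harmony: no change.
Apply epenthesis: loakhkw → loakhokow.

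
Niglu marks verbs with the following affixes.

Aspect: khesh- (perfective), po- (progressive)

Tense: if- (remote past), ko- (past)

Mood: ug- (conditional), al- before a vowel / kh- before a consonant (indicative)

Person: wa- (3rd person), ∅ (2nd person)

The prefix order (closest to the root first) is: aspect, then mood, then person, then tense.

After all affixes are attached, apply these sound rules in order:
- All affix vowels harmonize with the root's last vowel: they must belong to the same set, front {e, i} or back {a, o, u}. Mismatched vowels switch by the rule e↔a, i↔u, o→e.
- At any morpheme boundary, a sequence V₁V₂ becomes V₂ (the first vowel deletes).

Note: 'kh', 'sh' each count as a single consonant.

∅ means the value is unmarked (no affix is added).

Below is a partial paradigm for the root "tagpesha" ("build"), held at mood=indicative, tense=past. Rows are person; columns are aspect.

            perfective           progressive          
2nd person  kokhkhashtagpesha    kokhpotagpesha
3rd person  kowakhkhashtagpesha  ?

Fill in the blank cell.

kowakhpotagpesha

Attach aspect progressive po- → potagpesha.
Attach mood indicative kh- (before consonant 'p') → khpotagpesha.
Attach person 3rd person wa- → wakhpotagpesha.
Attach tense past ko- → kowakhpotagpesha.
Vowel harmony: no change.
Vowel deletion: no change.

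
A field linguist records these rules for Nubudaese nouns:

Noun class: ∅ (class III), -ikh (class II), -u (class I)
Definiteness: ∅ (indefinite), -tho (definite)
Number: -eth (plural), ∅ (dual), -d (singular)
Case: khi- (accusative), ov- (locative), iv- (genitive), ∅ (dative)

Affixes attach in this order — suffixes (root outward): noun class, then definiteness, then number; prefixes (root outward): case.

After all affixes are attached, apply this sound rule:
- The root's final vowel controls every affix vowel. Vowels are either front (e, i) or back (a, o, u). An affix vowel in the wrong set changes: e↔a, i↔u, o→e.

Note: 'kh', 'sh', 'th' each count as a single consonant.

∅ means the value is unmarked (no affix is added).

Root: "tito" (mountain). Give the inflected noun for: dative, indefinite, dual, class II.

titoukh

Attach noun class class II -ikh → titoikh.
case = dative: zero marking, form stays titoikh.
definiteness = indefinite: zero marking, form stays titoikh.
number = dual: zero marking, form stays titoikh.
Apply vowel harmony: titoikh → titoukh.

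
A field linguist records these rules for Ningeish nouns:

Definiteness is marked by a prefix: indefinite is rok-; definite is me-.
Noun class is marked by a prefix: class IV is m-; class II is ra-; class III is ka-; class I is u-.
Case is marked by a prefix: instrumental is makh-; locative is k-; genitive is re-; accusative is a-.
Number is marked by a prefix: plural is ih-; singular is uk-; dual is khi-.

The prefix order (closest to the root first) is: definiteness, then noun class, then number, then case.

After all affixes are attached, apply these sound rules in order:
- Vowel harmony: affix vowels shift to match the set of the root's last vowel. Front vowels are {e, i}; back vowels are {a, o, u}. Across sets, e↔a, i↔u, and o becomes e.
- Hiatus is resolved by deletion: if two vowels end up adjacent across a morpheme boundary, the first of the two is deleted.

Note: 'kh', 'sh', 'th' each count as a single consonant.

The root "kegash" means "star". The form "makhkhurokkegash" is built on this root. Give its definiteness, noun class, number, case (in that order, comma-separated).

Segment: makh-khi-u-rok-kegash.
definiteness: rok- → indefinite.
noun class: u- → class I.
number: khi- → dual.
case: makh- → instrumental.

indefinite, class I, dual, instrumental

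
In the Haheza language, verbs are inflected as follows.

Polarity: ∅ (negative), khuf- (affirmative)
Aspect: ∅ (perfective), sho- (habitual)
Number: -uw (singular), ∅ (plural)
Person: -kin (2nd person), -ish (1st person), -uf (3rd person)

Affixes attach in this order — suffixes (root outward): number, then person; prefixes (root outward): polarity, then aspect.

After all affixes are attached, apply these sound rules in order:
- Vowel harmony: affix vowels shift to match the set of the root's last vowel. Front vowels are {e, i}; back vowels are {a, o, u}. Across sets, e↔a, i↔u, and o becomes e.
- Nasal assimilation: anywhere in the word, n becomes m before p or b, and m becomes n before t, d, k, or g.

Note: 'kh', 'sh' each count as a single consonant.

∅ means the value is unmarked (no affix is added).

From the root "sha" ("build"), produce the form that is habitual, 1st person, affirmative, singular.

shokhufshauwush

Attach number singular -uw → shauw.
Attach polarity affirmative khuf- → khufshauw.
Attach person 1st person -ish → khufshauwish.
Attach aspect habitual sho- → shokhufshauwish.
Apply vowel harmony: shokhufshauwish → shokhufshauwush.
Nasal assimilation: no change.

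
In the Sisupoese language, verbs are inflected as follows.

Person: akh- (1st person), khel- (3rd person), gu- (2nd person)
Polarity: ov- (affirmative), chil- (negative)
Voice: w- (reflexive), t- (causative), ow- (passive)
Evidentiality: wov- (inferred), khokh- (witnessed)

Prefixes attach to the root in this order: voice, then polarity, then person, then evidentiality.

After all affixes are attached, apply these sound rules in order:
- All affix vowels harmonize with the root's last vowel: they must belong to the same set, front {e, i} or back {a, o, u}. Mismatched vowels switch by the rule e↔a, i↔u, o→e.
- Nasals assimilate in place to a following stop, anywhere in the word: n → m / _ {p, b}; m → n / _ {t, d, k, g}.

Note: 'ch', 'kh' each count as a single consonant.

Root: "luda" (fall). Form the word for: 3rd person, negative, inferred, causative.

Attach voice causative t- → tluda.
Attach polarity negative chil- → chiltluda.
Attach person 3rd person khel- → khelchiltluda.
Attach evidentiality inferred wov- → wovkhelchiltluda.
Apply vowel harmony: wovkhelchiltluda → wovkhalchultluda.
Nasal assimilation: no change.

wovkhalchultluda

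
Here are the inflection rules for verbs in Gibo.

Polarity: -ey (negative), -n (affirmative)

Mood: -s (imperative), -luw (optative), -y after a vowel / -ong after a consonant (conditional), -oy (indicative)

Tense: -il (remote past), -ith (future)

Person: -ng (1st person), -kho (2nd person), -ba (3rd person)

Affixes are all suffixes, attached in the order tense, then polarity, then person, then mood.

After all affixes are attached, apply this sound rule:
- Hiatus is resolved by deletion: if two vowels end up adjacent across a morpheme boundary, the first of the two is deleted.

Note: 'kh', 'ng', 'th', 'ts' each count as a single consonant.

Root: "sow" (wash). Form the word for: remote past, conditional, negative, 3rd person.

sowileybay

Attach tense remote past -il → sowil.
Attach polarity negative -ey → sowiley.
Attach person 3rd person -ba → sowileyba.
Attach mood conditional -y (after vowel 'a') → sowileybay.
Vowel deletion: no change.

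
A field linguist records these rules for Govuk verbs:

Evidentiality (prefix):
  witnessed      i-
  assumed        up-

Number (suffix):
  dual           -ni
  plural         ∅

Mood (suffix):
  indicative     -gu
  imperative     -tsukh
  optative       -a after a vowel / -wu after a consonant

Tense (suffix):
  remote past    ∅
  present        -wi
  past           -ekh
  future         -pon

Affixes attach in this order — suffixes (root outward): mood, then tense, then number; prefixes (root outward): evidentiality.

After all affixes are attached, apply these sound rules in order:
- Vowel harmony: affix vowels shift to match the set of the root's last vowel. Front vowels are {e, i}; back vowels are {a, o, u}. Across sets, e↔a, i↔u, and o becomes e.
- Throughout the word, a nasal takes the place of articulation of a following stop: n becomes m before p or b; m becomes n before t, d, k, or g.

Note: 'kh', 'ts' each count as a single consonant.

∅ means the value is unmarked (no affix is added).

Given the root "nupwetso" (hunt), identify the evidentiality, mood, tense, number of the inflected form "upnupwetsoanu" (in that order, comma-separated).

assumed, optative, remote past, dual

Segment: up-nupwetso-a-ni.
evidentiality: up- → assumed.
mood: -a/wu → optative.
tense: ∅ → remote past.
number: -ni → dual.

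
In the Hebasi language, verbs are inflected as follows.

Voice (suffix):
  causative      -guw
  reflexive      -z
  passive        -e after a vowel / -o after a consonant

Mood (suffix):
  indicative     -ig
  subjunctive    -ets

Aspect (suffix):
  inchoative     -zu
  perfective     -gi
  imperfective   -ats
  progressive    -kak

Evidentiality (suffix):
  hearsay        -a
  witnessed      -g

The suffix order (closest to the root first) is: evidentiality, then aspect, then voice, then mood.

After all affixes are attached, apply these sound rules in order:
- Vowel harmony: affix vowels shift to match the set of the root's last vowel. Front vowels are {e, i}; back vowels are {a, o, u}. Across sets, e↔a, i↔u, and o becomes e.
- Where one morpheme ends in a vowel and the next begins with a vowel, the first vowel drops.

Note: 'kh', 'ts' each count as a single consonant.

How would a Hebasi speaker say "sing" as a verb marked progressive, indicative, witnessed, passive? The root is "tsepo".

Attach evidentiality witnessed -g → tsepog.
Attach aspect progressive -kak → tsepogkak.
Attach voice passive -o (after consonant 'k') → tsepogkako.
Attach mood indicative -ig → tsepogkakoig.
Apply vowel harmony: tsepogkakoig → tsepogkakoug.
Apply vowel deletion: tsepogkakoug → tsepogkakug.

tsepogkakug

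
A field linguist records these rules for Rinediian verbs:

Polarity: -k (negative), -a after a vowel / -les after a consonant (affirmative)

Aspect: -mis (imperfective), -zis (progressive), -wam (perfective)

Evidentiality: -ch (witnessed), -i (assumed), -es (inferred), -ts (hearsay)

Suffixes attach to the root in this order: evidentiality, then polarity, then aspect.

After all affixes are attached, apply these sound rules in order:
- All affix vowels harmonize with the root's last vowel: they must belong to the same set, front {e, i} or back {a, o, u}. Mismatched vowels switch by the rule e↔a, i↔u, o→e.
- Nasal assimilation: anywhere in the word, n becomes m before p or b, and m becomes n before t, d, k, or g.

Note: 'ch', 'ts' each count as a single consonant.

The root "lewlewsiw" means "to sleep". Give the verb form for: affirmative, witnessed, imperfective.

lewlewsiwchlesmis

Attach evidentiality witnessed -ch → lewlewsiwch.
Attach polarity affirmative -les (after consonant 'ch') → lewlewsiwchles.
Attach aspect imperfective -mis → lewlewsiwchlesmis.
Vowel harmony: no change.
Nasal assimilation: no change.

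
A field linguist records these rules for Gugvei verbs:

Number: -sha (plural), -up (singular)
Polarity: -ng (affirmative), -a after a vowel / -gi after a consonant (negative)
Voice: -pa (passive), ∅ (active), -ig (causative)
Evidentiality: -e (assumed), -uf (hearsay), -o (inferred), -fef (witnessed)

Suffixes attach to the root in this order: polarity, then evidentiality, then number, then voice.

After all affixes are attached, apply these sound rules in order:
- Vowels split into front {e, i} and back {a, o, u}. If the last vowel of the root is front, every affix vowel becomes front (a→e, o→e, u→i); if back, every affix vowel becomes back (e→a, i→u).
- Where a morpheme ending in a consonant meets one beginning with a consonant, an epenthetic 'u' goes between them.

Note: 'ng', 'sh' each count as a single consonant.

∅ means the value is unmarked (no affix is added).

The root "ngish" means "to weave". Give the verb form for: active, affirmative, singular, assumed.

ngishungeip

Attach polarity affirmative -ng → ngishng.
Attach evidentiality assumed -e → ngishnge.
Attach number singular -up → ngishngeup.
voice = active: zero marking, form stays ngishngeup.
Apply vowel harmony: ngishngeup → ngishngeip.
Apply epenthesis: ngishngeip → ngishungeip.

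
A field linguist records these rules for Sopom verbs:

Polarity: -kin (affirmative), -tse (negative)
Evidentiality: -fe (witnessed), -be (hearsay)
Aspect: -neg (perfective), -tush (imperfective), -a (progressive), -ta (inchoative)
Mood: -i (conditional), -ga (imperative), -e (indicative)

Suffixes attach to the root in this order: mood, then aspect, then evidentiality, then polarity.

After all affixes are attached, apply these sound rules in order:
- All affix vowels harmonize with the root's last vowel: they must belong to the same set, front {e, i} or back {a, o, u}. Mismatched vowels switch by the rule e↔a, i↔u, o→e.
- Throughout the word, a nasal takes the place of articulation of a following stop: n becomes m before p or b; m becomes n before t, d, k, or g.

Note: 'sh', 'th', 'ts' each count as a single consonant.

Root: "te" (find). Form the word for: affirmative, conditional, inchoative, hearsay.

Attach mood conditional -i → tei.
Attach aspect inchoative -ta → teita.
Attach evidentiality hearsay -be → teitabe.
Attach polarity affirmative -kin → teitabekin.
Apply vowel harmony: teitabekin → teitebekin.
Nasal assimilation: no change.

teitebekin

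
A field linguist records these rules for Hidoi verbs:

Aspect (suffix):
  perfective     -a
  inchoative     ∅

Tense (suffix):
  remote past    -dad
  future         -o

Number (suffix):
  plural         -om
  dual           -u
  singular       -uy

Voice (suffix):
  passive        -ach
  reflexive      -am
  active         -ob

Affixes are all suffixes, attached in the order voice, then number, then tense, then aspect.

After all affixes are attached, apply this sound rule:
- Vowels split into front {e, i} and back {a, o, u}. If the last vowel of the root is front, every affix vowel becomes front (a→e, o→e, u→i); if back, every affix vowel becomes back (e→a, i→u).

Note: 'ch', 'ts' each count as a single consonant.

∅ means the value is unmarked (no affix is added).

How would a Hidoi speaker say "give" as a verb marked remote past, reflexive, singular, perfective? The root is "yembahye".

yembahyeemiydede

Attach voice reflexive -am → yembahyeam.
Attach number singular -uy → yembahyeamuy.
Attach tense remote past -dad → yembahyeamuydad.
Attach aspect perfective -a → yembahyeamuydada.
Apply vowel harmony: yembahyeamuydada → yembahyeemiydede.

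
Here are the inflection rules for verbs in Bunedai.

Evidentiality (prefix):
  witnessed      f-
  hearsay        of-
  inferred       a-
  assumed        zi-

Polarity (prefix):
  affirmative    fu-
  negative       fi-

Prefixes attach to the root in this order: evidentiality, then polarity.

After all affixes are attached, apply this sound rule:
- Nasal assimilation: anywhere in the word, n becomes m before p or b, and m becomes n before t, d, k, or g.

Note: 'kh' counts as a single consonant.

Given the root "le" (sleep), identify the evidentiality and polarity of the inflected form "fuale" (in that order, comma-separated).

Segment: fu-a-le.
evidentiality: a- → inferred.
polarity: fu- → affirmative.

inferred, affirmative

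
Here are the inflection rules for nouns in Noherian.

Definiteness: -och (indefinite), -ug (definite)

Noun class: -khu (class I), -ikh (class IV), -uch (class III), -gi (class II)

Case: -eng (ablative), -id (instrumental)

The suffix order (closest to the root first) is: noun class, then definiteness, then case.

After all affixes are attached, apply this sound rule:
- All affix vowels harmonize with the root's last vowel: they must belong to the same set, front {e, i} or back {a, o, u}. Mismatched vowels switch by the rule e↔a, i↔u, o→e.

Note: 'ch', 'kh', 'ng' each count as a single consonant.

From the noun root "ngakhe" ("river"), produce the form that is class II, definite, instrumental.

ngakhegiigid

Attach noun class class II -gi → ngakhegi.
Attach definiteness definite -ug → ngakhegiug.
Attach case instrumental -id → ngakhegiugid.
Apply vowel harmony: ngakhegiugid → ngakhegiigid.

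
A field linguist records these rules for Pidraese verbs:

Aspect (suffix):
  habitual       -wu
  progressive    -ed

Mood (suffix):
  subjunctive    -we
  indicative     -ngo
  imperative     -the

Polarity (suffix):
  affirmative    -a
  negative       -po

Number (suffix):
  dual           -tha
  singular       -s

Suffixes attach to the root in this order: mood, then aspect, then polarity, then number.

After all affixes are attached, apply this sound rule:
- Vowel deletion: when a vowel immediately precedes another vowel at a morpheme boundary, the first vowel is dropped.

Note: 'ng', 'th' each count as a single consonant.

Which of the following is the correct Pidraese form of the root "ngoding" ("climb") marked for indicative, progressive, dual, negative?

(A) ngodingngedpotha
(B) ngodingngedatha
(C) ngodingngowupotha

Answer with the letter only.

A

Attach mood indicative -ngo → ngodingngo.
Attach aspect progressive -ed → ngodingngoed.
Attach polarity negative -po → ngodingngoedpo.
Attach number dual -tha → ngodingngoedpotha.
Apply vowel deletion: ngodingngoedpotha → ngodingngedpotha.
So the correct form is ngodingngedpotha, option (A).
(B) ngodingngedatha is wrong: it uses affirmative instead of negative for polarity.
(C) ngodingngowupotha is wrong: it uses habitual instead of progressive for aspect.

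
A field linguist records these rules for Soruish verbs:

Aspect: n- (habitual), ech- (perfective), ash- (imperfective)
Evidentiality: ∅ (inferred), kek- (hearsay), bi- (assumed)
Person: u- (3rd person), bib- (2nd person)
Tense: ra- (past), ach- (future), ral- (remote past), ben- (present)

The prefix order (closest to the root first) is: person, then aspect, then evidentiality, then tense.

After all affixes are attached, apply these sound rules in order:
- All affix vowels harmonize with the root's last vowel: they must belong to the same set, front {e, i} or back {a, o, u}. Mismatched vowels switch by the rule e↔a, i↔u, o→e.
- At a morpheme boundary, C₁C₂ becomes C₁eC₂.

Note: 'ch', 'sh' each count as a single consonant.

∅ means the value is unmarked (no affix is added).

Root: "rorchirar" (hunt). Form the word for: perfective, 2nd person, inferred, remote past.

Attach person 2nd person bib- → bibrorchirar.
Attach aspect perfective ech- → echbibrorchirar.
evidentiality = inferred: zero marking, form stays echbibrorchirar.
Attach tense remote past ral- → ralechbibrorchirar.
Apply vowel harmony: ralechbibrorchirar → ralachbubrorchirar.
Apply epenthesis: ralachbubrorchirar → ralachebuberorchirar.

ralachebuberorchirar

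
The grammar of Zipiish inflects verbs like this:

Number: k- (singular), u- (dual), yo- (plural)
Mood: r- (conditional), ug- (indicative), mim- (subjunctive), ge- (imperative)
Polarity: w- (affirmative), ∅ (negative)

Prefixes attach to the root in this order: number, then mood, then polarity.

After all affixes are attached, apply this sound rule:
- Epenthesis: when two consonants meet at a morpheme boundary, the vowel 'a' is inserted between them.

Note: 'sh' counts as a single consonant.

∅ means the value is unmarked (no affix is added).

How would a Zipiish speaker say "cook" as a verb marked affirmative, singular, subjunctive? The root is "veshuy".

wamimakaveshuy

Attach number singular k- → kveshuy.
Attach mood subjunctive mim- → mimkveshuy.
Attach polarity affirmative w- → wmimkveshuy.
Apply epenthesis: wmimkveshuy → wamimakaveshuy.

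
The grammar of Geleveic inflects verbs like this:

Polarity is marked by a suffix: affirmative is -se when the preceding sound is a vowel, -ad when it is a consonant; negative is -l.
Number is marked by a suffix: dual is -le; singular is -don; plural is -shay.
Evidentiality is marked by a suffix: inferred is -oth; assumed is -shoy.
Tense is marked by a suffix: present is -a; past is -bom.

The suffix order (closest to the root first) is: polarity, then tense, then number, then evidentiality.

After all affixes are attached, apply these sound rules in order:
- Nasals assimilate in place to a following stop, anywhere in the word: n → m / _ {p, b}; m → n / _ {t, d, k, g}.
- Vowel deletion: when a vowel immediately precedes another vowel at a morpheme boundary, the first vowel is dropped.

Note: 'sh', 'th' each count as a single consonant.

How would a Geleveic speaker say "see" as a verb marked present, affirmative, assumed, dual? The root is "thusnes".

thusnesadaleshoy

Attach polarity affirmative -ad (after consonant 's') → thusnesad.
Attach tense present -a → thusnesada.
Attach number dual -le → thusnesadale.
Attach evidentiality assumed -shoy → thusnesadaleshoy.
Nasal assimilation: no change.
Vowel deletion: no change.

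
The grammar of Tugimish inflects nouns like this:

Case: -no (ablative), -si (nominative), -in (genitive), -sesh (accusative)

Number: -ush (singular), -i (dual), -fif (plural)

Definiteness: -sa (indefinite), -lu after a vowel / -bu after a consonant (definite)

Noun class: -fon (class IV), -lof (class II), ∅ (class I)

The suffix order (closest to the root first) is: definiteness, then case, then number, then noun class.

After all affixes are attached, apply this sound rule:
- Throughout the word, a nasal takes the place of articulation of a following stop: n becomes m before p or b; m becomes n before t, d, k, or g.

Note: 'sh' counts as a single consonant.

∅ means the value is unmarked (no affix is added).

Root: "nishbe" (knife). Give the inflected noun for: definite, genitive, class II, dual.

Attach definiteness definite -lu (after vowel 'e') → nishbelu.
Attach case genitive -in → nishbeluin.
Attach number dual -i → nishbeluini.
Attach noun class class II -lof → nishbeluinilof.
Nasal assimilation: no change.

nishbeluinilof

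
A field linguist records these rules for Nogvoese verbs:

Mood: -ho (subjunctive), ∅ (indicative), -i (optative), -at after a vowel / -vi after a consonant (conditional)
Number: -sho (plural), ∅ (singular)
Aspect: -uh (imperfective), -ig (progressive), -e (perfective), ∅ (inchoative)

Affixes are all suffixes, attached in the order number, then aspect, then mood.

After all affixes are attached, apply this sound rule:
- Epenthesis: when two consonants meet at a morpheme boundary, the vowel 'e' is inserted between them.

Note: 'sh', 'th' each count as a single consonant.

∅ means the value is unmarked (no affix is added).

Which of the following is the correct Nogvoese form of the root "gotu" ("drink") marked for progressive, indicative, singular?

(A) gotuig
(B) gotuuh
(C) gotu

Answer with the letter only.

A

number = singular: zero marking, form stays gotu.
Attach aspect progressive -ig → gotuig.
mood = indicative: zero marking, form stays gotuig.
Epenthesis: no change.
So the correct form is gotuig, option (A).
(B) gotuuh is wrong: it uses imperfective instead of progressive for aspect.
(C) gotu is wrong: it uses inchoative instead of progressive for aspect.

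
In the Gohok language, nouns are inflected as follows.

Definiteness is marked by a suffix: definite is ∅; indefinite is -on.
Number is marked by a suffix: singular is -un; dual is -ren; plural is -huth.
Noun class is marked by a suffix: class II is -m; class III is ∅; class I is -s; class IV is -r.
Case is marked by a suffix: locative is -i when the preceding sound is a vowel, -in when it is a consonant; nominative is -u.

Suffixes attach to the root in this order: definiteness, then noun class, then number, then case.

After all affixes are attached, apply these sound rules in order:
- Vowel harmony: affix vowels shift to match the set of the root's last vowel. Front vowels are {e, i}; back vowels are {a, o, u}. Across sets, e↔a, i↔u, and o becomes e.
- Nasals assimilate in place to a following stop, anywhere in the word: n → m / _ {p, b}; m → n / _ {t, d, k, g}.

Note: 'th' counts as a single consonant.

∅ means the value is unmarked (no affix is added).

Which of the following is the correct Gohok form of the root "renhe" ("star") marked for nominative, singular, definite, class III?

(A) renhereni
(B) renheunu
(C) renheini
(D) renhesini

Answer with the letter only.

C

definiteness = definite: zero marking, form stays renhe.
noun class = class III: zero marking, form stays renhe.
Attach number singular -un → renheun.
Attach case nominative -u → renheunu.
Apply vowel harmony: renheunu → renheini.
Nasal assimilation: no change.
So the correct form is renheini, option (C).
(B) renheunu is wrong: it fails to apply the sound rule(s).
(D) renhesini is wrong: it uses class I instead of class III for noun class.
(A) renhereni is wrong: it uses dual instead of singular for number.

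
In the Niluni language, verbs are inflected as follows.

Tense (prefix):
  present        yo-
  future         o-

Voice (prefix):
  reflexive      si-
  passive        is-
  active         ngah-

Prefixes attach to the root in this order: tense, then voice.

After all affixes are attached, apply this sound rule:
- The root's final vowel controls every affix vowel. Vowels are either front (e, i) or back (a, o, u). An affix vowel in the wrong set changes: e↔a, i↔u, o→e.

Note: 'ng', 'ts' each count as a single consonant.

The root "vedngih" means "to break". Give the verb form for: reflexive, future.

sievedngih

Attach tense future o- → ovedngih.
Attach voice reflexive si- → siovedngih.
Apply vowel harmony: siovedngih → sievedngih.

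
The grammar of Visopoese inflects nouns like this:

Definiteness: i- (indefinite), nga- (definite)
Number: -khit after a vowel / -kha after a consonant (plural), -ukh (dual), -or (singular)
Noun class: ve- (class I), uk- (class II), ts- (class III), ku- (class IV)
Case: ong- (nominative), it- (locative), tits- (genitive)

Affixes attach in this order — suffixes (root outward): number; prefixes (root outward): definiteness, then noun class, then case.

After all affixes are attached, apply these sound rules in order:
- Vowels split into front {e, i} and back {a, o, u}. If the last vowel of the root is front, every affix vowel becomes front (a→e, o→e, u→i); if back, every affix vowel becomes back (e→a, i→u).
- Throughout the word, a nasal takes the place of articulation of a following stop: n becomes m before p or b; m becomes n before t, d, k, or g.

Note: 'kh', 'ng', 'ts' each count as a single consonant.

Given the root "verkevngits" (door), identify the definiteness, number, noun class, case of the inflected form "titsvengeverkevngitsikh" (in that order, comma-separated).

Segment: tits-ve-nga-verkevngits-ukh.
definiteness: nga- → definite.
number: -ukh → dual.
noun class: ve- → class I.
case: tits- → genitive.

definite, dual, class I, genitive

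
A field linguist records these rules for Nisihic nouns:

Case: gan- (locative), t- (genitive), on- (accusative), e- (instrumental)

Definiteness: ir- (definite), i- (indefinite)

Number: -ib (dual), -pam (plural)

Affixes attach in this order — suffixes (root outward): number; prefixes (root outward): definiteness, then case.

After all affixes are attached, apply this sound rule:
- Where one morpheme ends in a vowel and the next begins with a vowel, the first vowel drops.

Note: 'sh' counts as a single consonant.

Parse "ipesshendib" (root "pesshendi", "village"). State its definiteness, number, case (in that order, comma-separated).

Segment: e-i-pesshendi-ib.
definiteness: i- → indefinite.
number: -ib → dual.
case: e- → instrumental.

indefinite, dual, instrumental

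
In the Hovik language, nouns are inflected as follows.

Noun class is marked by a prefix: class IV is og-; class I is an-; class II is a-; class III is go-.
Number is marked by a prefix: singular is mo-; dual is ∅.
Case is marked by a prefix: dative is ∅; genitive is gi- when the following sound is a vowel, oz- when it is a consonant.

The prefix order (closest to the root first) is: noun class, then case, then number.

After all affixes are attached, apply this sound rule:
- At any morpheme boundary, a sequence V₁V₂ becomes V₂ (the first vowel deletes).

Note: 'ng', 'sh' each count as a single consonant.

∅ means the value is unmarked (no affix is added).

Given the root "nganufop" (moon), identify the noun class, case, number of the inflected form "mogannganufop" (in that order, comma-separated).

class I, genitive, singular

Segment: mo-gi-an-nganufop.
noun class: an- → class I.
case: gi/oz- → genitive.
number: mo- → singular.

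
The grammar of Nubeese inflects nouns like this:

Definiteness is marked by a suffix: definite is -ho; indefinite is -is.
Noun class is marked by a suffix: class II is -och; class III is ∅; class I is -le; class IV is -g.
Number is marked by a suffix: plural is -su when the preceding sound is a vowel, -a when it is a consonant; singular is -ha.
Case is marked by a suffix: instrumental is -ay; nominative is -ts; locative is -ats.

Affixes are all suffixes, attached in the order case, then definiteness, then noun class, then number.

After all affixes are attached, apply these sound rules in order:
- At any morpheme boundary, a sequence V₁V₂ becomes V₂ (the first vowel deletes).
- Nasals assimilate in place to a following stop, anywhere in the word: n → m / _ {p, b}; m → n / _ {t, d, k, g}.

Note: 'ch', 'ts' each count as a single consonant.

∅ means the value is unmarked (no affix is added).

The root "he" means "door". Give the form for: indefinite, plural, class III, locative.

Attach case locative -ats → heats.
Attach definiteness indefinite -is → heatsis.
noun class = class III: zero marking, form stays heatsis.
Attach number plural -a (after consonant 's') → heatsisa.
Apply vowel deletion: heatsisa → hatsisa.
Nasal assimilation: no change.

hatsisa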